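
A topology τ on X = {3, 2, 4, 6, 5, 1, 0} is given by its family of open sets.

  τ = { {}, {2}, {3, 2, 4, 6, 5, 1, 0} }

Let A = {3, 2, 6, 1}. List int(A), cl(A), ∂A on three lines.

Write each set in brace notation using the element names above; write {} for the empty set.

U open, U⊆A: {}, {2}. int(A) = ⋃ = {2}
X∖A={4, 5, 0}, int(X∖A)={}, hence cl(A)={3, 2, 4, 6, 5, 1, 0}
∂A: remove int from cl → {3, 4, 6, 5, 1, 0}

int(A) = {2}
cl(A)  = {3, 2, 4, 6, 5, 1, 0}
∂A     = {3, 4, 6, 5, 1, 0}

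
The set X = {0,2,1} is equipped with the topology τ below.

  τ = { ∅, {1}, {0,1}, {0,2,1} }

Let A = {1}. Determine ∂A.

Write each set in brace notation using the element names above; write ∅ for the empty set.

interior: largest open inside A is {1} (from ∅, {1})
cl via duality: int({0,2}) = ∅, so X∖∅ = {0,2,1}
cl∖int = {0,2}

{0,2}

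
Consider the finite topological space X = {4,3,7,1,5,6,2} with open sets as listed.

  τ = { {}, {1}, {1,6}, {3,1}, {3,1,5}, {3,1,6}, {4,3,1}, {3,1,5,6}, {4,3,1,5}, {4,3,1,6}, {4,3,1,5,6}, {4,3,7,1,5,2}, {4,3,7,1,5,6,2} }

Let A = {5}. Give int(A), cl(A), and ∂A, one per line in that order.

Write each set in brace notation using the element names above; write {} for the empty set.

int(A) = {}
cl(A)  = {7,5,2}
∂A     = {7,5,2}

open subsets of A: {}; so int(A) = {}
closure: X∖int(X∖A) = X∖{4,3,1,6} = {7,5,2}
∂A = {7,5,2} minus {} = {7,5,2}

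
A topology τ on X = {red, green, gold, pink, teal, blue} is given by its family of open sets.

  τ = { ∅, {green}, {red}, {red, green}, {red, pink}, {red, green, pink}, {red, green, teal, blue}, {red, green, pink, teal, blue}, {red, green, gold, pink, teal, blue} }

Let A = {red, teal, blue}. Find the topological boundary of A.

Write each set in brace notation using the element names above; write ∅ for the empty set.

open subsets of A: ∅, {red}; so int(A) = {red}
closure: X∖int(X∖A) = X∖{green} = {red, gold, pink, teal, blue}
∂A = {red, gold, pink, teal, blue} minus {red} = {gold, pink, teal, blue}

{gold, pink, teal, blue}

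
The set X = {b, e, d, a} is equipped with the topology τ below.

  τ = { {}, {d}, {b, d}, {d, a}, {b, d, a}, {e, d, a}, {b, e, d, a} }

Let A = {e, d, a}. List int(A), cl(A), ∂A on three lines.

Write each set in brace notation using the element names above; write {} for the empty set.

U open, U⊆A: {}, {d}, {d, a}, {e, d, a}. int(A) = ⋃ = {e, d, a}
X∖A={b}, int(X∖A)={}, hence cl(A)={b, e, d, a}
∂A: remove int from cl → {b}

int(A) = {e, d, a}
cl(A)  = {b, e, d, a}
∂A     = {b}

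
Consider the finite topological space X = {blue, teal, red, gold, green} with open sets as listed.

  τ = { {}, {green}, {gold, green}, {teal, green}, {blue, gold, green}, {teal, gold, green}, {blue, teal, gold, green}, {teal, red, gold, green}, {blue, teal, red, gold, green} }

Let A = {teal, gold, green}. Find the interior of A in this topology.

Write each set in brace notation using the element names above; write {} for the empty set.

{teal, gold, green}

interior: largest open inside A is {teal, gold, green} (from {}, {green}, {gold, green}, {teal, green}, {teal, gold, green})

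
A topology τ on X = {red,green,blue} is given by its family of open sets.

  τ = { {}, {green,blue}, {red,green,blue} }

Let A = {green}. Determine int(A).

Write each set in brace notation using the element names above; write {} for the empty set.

{}

opens ⊆ A: {}; union → int = {}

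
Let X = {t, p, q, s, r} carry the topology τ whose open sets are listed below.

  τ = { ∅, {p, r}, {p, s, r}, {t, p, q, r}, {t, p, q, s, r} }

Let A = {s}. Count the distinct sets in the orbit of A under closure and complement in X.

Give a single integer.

4

complement {t, p, q, r}; its interior {t, p, q, r}; cl(A) = X∖{t, p, q, r} = {s}
With k = closure, c = complement:
  1. A     = {s}
  2. cA    = {t, p, q, r}
  3. kcA   = {t, p, q, s, r}
  4. ckcA  = ∅
k, c of each give nothing new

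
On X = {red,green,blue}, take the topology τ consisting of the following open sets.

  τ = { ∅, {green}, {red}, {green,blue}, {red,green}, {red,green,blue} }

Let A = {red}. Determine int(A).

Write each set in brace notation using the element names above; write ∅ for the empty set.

{red}

open subsets of A: ∅, {red}; so int(A) = {red}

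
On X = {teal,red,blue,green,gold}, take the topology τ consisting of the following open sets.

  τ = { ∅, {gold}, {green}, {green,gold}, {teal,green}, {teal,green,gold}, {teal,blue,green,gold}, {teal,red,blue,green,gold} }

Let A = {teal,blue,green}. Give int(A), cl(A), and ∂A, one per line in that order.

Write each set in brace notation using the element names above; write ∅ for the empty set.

opens ⊆ A: ∅, {green}, {teal,green}; union → int = {teal,green}
complement {red,gold}; its interior {gold}; cl(A) = X∖{gold} = {teal,red,blue,green}
boundary = {teal,red,blue,green} ∖ {teal,green} = {red,blue}

int(A) = {teal,green}
cl(A)  = {teal,red,blue,green}
∂A     = {red,blue}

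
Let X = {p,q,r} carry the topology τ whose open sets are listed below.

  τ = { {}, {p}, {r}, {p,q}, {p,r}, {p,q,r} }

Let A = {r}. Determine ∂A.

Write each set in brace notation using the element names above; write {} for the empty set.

U open, U⊆A: {}, {r}. int(A) = ⋃ = {r}
X∖A={p,q}, int(X∖A)={p,q}, hence cl(A)={r}
∂A: remove int from cl → {}

{}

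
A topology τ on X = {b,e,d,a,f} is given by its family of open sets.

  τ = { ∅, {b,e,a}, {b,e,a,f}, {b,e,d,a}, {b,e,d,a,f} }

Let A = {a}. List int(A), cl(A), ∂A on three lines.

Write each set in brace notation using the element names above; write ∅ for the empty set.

U open, U⊆A: ∅. int(A) = ⋃ = ∅
X∖A={b,e,d,f}, int(X∖A)=∅, hence cl(A)={b,e,d,a,f}
∂A: remove int from cl → {b,e,d,a,f}

int(A) = ∅
cl(A)  = {b,e,d,a,f}
∂A     = {b,e,d,a,f}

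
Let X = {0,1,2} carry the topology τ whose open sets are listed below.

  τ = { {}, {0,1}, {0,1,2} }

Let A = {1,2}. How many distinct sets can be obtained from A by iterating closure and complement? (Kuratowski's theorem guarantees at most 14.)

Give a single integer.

complement {0}; its interior {}; cl(A) = X∖{} = {0,1,2}
With k = closure, c = complement:
  1. A     = {1,2}
  2. kA    = {0,1,2}
  3. cA    = {0}
  4. ckA   = {}
k, c of each give nothing new

4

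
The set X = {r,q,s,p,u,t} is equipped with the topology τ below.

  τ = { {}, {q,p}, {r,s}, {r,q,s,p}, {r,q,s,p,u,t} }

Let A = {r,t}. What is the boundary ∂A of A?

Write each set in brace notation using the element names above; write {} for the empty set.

open subsets of A: {}; so int(A) = {}
closure: X∖int(X∖A) = X∖{q,p} = {r,s,u,t}
∂A = {r,s,u,t} minus {} = {r,s,u,t}

{r,s,u,t}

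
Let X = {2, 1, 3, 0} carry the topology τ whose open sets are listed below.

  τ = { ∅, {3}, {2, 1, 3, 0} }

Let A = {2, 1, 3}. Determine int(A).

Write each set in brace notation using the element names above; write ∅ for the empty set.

U open, U⊆A: ∅, {3}. int(A) = ⋃ = {3}

{3}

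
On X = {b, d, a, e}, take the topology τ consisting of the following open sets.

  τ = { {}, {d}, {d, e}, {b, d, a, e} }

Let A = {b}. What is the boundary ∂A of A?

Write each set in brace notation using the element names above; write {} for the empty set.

interior: largest open inside A is {} (from {})
cl via duality: int({d, a, e}) = {d, e}, so X∖{d, e} = {b, a}
cl∖int = {b, a}

{b, a}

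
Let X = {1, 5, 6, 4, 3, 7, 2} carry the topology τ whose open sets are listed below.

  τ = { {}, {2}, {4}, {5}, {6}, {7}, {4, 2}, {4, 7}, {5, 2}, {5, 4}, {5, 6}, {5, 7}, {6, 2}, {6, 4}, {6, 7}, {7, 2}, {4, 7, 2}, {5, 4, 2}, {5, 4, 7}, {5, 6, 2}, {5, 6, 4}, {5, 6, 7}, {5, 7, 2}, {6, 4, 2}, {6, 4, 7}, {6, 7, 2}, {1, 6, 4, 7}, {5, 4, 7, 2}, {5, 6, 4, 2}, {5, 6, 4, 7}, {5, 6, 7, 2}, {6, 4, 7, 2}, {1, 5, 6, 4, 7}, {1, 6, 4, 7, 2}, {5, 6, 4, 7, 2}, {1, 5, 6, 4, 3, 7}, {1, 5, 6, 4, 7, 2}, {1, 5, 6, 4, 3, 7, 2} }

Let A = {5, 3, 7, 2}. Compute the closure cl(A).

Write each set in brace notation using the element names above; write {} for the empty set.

closure: X∖int(X∖A) = X∖{6, 4} = {1, 5, 3, 7, 2}

{1, 5, 3, 7, 2}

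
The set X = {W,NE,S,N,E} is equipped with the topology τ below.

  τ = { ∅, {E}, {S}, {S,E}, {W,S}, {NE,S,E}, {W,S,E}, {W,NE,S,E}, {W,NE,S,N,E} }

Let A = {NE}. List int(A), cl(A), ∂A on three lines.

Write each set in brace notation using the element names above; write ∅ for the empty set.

interior: largest open inside A is ∅ (from ∅)
cl via duality: int({W,S,N,E}) = {W,S,E}, so X∖{W,S,E} = {NE,N}
cl∖int = {NE,N}

int(A) = ∅
cl(A)  = {NE,N}
∂A     = {NE,N}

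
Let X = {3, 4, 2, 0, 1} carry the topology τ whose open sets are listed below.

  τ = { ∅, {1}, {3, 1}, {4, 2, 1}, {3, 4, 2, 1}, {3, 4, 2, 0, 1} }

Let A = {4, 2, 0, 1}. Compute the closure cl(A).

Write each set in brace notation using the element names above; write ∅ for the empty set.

cl via duality: int({3}) = ∅, so X∖∅ = {3, 4, 2, 0, 1}

{3, 4, 2, 0, 1}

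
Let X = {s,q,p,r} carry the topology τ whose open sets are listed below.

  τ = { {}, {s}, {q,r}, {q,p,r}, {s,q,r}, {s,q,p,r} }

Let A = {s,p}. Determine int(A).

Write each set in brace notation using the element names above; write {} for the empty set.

{s}

interior: largest open inside A is {s} (from {}, {s})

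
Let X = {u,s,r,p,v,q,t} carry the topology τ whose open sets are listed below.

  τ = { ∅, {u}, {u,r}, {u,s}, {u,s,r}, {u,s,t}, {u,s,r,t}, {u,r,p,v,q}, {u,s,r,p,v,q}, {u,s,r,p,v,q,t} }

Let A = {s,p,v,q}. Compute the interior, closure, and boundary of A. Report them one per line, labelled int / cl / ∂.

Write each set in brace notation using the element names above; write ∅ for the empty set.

int(A) = ∅
cl(A)  = {s,p,v,q,t}
∂A     = {s,p,v,q,t}

open subsets of A: ∅; so int(A) = ∅
closure: X∖int(X∖A) = X∖{u,r} = {s,p,v,q,t}
∂A = {s,p,v,q,t} minus ∅ = {s,p,v,q,t}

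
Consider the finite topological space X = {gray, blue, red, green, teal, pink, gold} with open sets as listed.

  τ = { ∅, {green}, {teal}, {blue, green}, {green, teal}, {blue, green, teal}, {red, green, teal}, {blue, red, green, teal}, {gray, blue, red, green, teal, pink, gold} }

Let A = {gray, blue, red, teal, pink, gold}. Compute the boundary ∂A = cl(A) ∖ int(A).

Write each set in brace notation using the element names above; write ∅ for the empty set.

{gray, blue, red, pink, gold}

interior: largest open inside A is {teal} (from ∅, {teal})
cl via duality: int({green}) = {green}, so X∖{green} = {gray, blue, red, teal, pink, gold}
cl∖int = {gray, blue, red, pink, gold}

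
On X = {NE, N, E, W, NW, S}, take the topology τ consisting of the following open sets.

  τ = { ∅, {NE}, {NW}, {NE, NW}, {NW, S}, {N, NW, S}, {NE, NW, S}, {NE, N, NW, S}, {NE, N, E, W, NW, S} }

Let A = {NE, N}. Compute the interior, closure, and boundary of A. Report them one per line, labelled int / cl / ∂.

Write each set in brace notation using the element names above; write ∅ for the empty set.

int(A) = {NE}
cl(A)  = {NE, N, E, W}
∂A     = {N, E, W}

open subsets of A: ∅, {NE}; so int(A) = {NE}
closure: X∖int(X∖A) = X∖{NW, S} = {NE, N, E, W}
∂A = {NE, N, E, W} minus {NE} = {N, E, W}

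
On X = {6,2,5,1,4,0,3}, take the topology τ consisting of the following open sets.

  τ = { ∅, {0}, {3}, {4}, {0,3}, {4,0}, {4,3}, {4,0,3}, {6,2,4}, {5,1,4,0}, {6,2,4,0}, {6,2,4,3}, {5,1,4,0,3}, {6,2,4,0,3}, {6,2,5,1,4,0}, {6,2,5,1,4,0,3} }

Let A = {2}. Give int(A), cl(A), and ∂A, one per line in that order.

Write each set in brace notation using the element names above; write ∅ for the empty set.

opens ⊆ A: ∅; union → int = ∅
complement {6,5,1,4,0,3}; its interior {5,1,4,0,3}; cl(A) = X∖{5,1,4,0,3} = {6,2}
boundary = {6,2} ∖ ∅ = {6,2}

int(A) = ∅
cl(A)  = {6,2}
∂A     = {6,2}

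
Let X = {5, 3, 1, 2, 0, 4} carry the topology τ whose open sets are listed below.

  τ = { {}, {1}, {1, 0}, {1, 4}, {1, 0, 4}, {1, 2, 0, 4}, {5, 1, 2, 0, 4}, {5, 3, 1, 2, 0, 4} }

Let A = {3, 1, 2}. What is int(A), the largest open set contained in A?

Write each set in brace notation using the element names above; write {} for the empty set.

{1}

opens ⊆ A: {}, {1}; union → int = {1}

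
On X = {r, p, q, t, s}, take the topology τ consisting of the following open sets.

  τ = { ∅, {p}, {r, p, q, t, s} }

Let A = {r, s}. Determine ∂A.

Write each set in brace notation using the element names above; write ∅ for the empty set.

{r, q, t, s}

opens ⊆ A: ∅; union → int = ∅
complement {p, q, t}; its interior {p}; cl(A) = X∖{p} = {r, q, t, s}
boundary = {r, q, t, s} ∖ ∅ = {r, q, t, s}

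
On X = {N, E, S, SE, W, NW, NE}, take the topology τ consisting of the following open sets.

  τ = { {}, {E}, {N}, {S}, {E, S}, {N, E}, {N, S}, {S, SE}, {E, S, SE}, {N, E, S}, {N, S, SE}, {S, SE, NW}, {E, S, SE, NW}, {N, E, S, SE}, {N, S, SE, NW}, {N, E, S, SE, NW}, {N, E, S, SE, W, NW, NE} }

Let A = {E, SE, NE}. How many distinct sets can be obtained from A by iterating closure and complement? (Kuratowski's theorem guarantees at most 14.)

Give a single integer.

X∖A={N, S, W, NW}, int(X∖A)={N, S}, hence cl(A)={E, SE, W, NW, NE}
Orbit (k=closure, c=complement):
  1. A     = {E, SE, NE}
  2. kA    = {E, SE, W, NW, NE}
  3. cA    = {N, S, W, NW}
  4. ckA   = {N, S}
  5. kcA   = {N, S, SE, W, NW, NE}
  6. ckcA  = {E}
  7. kckcA = {E, W, NE}
  8. ckckcA = {N, S, SE, NW}
(closed under both — stop)

8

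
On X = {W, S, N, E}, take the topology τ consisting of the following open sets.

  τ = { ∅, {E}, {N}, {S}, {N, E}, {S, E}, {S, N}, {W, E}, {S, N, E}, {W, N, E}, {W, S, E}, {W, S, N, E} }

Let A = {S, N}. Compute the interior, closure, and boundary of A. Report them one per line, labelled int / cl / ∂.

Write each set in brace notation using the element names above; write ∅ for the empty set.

opens ⊆ A: ∅, {S}, {N}, {S, N}; union → int = {S, N}
complement {W, E}; its interior {W, E}; cl(A) = X∖{W, E} = {S, N}
boundary = {S, N} ∖ {S, N} = ∅

int(A) = {S, N}
cl(A)  = {S, N}
∂A     = ∅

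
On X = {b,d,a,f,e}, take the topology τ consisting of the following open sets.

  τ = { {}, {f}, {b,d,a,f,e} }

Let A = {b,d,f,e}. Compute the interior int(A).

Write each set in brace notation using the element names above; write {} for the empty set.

opens ⊆ A: {}, {f}; union → int = {f}

{f}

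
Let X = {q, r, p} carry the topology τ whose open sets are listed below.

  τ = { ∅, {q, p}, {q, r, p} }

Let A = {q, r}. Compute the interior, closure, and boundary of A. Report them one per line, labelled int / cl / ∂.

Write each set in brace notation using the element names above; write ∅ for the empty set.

open subsets of A: ∅; so int(A) = ∅
closure: X∖int(X∖A) = X∖∅ = {q, r, p}
∂A = {q, r, p} minus ∅ = {q, r, p}

int(A) = ∅
cl(A)  = {q, r, p}
∂A     = {q, r, p}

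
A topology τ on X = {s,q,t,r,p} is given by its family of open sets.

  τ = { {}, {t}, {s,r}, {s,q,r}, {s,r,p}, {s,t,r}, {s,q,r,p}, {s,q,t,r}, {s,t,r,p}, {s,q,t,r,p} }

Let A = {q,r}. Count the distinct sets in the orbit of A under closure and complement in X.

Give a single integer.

complement {s,t,p}; its interior {t}; cl(A) = X∖{t} = {s,q,r,p}
With k = closure, c = complement:
  1. A     = {q,r}
  2. kA    = {s,q,r,p}
  3. cA    = {s,t,p}
  4. ckA   = {t}
  5. kcA   = {s,q,t,r,p}
  6. ckcA  = {}
k, c of each give nothing new

6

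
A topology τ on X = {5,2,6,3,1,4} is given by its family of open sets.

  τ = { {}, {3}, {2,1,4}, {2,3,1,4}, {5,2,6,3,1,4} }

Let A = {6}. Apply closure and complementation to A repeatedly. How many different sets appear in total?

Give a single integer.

cl via duality: int({5,2,3,1,4}) = {2,3,1,4}, so X∖{2,3,1,4} = {5,6}
Write k for closure, c for complement:
  1. A     = {6}
  2. kA    = {5,6}
  3. cA    = {5,2,3,1,4}
  4. ckA   = {2,3,1,4}
  5. kcA   = {5,2,6,3,1,4}
  6. ckcA  = {}
applying k or c yields no new set

6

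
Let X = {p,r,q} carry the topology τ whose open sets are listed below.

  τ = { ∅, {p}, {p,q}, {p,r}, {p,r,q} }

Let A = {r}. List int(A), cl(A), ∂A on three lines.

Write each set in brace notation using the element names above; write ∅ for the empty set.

int(A) = ∅
cl(A)  = {r}
∂A     = {r}

opens ⊆ A: ∅; union → int = ∅
complement {p,q}; its interior {p,q}; cl(A) = X∖{p,q} = {r}
boundary = {r} ∖ ∅ = {r}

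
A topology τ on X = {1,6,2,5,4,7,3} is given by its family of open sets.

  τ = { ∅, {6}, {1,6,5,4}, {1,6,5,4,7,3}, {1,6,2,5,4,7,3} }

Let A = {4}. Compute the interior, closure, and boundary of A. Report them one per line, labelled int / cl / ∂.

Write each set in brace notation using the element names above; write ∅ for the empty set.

interior: largest open inside A is ∅ (from ∅)
cl via duality: int({1,6,2,5,7,3}) = {6}, so X∖{6} = {1,2,5,4,7,3}
cl∖int = {1,2,5,4,7,3}

int(A) = ∅
cl(A)  = {1,2,5,4,7,3}
∂A     = {1,2,5,4,7,3}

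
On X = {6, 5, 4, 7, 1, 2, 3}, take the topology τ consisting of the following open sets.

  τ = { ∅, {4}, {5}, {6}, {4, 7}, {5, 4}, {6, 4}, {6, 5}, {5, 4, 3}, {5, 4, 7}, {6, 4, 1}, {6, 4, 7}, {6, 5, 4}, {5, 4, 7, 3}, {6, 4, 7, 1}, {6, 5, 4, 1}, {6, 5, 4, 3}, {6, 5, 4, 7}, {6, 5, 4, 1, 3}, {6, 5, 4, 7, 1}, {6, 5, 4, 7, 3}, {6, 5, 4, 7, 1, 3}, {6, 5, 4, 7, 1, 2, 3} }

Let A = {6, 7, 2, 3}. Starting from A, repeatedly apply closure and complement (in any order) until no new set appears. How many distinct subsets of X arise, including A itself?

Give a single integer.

X∖A={5, 4, 1}, int(X∖A)={5, 4}, hence cl(A)={6, 7, 1, 2, 3}
Orbit (k=closure, c=complement):
  1. A     = {6, 7, 2, 3}
  2. kA    = {6, 7, 1, 2, 3}
  3. cA    = {5, 4, 1}
  4. ckA   = {5, 4}
  5. kcA   = {5, 4, 7, 1, 2, 3}
  6. ckcA  = {6}
  7. kckcA = {6, 1, 2}
  8. ckckcA = {5, 4, 7, 3}
(closed under both — stop)

8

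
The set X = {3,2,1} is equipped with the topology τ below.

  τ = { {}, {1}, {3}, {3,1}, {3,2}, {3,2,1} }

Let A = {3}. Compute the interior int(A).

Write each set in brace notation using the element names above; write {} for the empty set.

{3}

interior: largest open inside A is {3} (from {}, {3})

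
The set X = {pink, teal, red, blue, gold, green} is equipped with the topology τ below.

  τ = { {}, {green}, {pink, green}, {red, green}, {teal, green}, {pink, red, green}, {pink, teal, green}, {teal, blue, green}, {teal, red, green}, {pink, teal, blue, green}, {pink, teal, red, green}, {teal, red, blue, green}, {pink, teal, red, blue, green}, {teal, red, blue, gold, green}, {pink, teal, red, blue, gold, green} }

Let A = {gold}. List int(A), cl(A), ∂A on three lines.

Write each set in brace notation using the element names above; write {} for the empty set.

int(A) = {}
cl(A)  = {gold}
∂A     = {gold}

open subsets of A: {}; so int(A) = {}
closure: X∖int(X∖A) = X∖{pink, teal, red, blue, green} = {gold}
∂A = {gold} minus {} = {gold}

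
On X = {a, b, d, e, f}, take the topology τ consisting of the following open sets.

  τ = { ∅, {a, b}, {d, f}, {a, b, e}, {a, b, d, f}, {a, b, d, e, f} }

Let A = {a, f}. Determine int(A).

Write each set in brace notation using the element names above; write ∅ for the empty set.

interior: largest open inside A is ∅ (from ∅)

∅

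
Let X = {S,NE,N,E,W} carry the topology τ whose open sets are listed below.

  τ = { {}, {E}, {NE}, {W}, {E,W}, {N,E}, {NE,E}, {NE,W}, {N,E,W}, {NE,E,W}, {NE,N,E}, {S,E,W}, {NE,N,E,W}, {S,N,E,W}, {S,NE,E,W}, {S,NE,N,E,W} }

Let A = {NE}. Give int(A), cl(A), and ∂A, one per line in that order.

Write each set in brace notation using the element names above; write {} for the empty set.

int(A) = {NE}
cl(A)  = {NE}
∂A     = {}

open subsets of A: {}, {NE}; so int(A) = {NE}
closure: X∖int(X∖A) = X∖{S,N,E,W} = {NE}
∂A = {NE} minus {NE} = {}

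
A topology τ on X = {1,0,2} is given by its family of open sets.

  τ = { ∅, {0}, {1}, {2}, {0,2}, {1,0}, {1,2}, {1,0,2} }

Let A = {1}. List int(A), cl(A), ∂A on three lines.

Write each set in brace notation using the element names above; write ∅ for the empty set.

int(A) = {1}
cl(A)  = {1}
∂A     = ∅

U open, U⊆A: ∅, {1}. int(A) = ⋃ = {1}
X∖A={0,2}, int(X∖A)={0,2}, hence cl(A)={1}
∂A: remove int from cl → ∅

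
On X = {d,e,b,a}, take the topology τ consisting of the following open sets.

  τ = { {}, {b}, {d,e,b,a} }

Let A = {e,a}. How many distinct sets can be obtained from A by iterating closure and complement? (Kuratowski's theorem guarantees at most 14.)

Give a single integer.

cl via duality: int({d,b}) = {b}, so X∖{b} = {d,e,a}
Write k for closure, c for complement:
  1. A     = {e,a}
  2. kA    = {d,e,a}
  3. cA    = {d,b}
  4. ckA   = {b}
  5. kcA   = {d,e,b,a}
  6. ckcA  = {}
applying k or c yields no new set

6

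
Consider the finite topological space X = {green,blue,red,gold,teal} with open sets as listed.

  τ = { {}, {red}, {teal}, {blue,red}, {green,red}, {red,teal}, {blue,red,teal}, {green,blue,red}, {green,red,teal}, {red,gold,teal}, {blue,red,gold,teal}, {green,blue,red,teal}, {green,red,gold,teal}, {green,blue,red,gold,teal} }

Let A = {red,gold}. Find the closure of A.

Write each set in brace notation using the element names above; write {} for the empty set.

cl via duality: int({green,blue,teal}) = {teal}, so X∖{teal} = {green,blue,red,gold}

{green,blue,red,gold}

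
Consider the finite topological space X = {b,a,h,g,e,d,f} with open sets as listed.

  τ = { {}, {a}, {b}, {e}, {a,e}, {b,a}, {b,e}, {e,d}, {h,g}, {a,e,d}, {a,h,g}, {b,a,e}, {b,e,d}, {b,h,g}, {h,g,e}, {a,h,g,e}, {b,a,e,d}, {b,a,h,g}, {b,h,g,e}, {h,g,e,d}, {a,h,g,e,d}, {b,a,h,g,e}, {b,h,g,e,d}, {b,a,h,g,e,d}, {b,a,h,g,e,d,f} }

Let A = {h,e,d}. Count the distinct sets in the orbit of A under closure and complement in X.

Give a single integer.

10

X∖A={b,a,g,f}, int(X∖A)={b,a}, hence cl(A)={h,g,e,d,f}
Orbit (k=closure, c=complement):
  1. A     = {h,e,d}
  2. kA    = {h,g,e,d,f}
  3. cA    = {b,a,g,f}
  4. ckA   = {b,a}
  5. kcA   = {b,a,h,g,f}
  6. kckA  = {b,a,f}
  7. ckcA  = {e,d}
  8. ckckA = {h,g,e,d}
  9. kckcA = {e,d,f}
  10. ckckcA = {b,a,h,g}
(closed under both — stop)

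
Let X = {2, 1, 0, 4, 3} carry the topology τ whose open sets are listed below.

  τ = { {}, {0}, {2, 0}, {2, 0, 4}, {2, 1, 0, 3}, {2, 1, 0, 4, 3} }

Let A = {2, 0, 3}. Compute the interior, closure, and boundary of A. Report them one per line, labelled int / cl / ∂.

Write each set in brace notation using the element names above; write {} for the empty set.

open subsets of A: {}, {0}, {2, 0}; so int(A) = {2, 0}
closure: X∖int(X∖A) = X∖{} = {2, 1, 0, 4, 3}
∂A = {2, 1, 0, 4, 3} minus {2, 0} = {1, 4, 3}

int(A) = {2, 0}
cl(A)  = {2, 1, 0, 4, 3}
∂A     = {1, 4, 3}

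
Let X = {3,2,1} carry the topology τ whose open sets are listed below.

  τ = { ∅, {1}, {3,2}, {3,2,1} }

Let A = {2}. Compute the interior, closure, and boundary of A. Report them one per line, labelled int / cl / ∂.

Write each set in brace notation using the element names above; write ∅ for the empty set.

opens ⊆ A: ∅; union → int = ∅
complement {3,1}; its interior {1}; cl(A) = X∖{1} = {3,2}
boundary = {3,2} ∖ ∅ = {3,2}

int(A) = ∅
cl(A)  = {3,2}
∂A     = {3,2}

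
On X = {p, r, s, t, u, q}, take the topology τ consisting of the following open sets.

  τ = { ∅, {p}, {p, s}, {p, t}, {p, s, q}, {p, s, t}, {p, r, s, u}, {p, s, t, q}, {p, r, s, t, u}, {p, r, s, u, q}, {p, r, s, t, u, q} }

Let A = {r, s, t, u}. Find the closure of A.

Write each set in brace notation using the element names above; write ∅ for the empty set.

cl via duality: int({p, q}) = {p}, so X∖{p} = {r, s, t, u, q}

{r, s, t, u, q}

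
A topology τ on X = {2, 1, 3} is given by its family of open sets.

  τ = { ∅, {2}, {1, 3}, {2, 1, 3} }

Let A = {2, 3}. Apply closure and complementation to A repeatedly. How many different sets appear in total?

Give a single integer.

6

X∖A={1}, int(X∖A)=∅, hence cl(A)={2, 1, 3}
Orbit (k=closure, c=complement):
  1. A     = {2, 3}
  2. kA    = {2, 1, 3}
  3. cA    = {1}
  4. ckA   = ∅
  5. kcA   = {1, 3}
  6. ckcA  = {2}
(closed under both — stop)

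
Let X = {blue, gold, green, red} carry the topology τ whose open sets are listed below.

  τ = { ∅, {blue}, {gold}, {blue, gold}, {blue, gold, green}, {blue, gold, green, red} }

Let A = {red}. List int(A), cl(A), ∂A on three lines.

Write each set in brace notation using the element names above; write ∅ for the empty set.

int(A) = ∅
cl(A)  = {red}
∂A     = {red}

opens ⊆ A: ∅; union → int = ∅
complement {blue, gold, green}; its interior {blue, gold, green}; cl(A) = X∖{blue, gold, green} = {red}
boundary = {red} ∖ ∅ = {red}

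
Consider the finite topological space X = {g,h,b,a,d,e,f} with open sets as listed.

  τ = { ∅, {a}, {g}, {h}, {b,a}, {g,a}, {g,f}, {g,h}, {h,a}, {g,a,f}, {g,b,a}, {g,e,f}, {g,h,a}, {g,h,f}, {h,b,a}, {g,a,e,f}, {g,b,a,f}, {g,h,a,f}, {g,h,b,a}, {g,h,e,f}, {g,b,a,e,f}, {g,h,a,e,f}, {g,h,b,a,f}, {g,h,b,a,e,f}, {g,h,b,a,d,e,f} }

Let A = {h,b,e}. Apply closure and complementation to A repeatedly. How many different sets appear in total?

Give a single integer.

cl via duality: int({g,a,d,f}) = {g,a,f}, so X∖{g,a,f} = {h,b,d,e}
Write k for closure, c for complement:
  1. A     = {h,b,e}
  2. kA    = {h,b,d,e}
  3. cA    = {g,a,d,f}
  4. ckA   = {g,a,f}
  5. kcA   = {g,b,a,d,e,f}
  6. ckcA  = {h}
  7. kckcA = {h,d}
  8. ckckcA = {g,b,a,e,f}
applying k or c yields no new set

8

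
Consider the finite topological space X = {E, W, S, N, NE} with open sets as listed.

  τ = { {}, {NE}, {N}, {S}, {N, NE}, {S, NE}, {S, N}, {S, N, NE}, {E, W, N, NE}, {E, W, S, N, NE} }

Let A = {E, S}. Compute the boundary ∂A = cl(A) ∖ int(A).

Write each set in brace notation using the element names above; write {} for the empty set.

{E, W}

interior: largest open inside A is {S} (from {}, {S})
cl via duality: int({W, N, NE}) = {N, NE}, so X∖{N, NE} = {E, W, S}
cl∖int = {E, W}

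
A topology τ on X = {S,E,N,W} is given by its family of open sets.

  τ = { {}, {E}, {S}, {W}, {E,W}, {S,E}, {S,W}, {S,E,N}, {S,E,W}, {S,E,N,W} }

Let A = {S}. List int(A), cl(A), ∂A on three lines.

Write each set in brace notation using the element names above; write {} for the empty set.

opens ⊆ A: {}, {S}; union → int = {S}
complement {E,N,W}; its interior {E,W}; cl(A) = X∖{E,W} = {S,N}
boundary = {S,N} ∖ {S} = {N}

int(A) = {S}
cl(A)  = {S,N}
∂A     = {N}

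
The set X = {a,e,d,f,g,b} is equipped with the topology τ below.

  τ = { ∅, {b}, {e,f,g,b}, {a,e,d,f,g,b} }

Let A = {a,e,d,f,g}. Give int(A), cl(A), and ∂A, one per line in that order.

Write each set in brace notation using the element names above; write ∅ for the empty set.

open subsets of A: ∅; so int(A) = ∅
closure: X∖int(X∖A) = X∖{b} = {a,e,d,f,g}
∂A = {a,e,d,f,g} minus ∅ = {a,e,d,f,g}

int(A) = ∅
cl(A)  = {a,e,d,f,g}
∂A     = {a,e,d,f,g}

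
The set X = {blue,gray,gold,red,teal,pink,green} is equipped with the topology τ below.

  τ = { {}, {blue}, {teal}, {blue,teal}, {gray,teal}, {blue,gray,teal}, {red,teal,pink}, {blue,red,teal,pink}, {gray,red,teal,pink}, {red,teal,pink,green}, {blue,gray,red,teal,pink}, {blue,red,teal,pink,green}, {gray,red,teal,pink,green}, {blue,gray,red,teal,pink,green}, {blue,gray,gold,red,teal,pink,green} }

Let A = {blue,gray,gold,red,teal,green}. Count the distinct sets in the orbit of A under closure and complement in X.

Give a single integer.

closure: X∖int(X∖A) = X∖{} = {blue,gray,gold,red,teal,pink,green}
Let k=closure and c=complement:
  1. A     = {blue,gray,gold,red,teal,green}
  2. kA    = {blue,gray,gold,red,teal,pink,green}
  3. cA    = {pink}
  4. ckA   = {}
  5. kcA   = {gold,red,pink,green}
  6. ckcA  = {blue,gray,teal}
— saturated at 6

6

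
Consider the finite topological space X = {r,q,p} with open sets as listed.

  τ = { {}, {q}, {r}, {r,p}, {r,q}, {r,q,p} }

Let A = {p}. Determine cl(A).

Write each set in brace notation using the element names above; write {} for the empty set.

cl via duality: int({r,q}) = {r,q}, so X∖{r,q} = {p}

{p}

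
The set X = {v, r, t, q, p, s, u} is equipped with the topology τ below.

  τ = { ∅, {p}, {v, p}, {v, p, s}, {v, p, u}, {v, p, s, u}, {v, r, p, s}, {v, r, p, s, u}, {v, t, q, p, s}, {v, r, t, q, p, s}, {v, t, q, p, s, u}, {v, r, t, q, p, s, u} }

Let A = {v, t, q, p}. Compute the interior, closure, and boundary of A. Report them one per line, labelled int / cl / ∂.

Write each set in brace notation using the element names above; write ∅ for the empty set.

int(A) = {v, p}
cl(A)  = {v, r, t, q, p, s, u}
∂A     = {r, t, q, s, u}

U open, U⊆A: ∅, {p}, {v, p}. int(A) = ⋃ = {v, p}
X∖A={r, s, u}, int(X∖A)=∅, hence cl(A)={v, r, t, q, p, s, u}
∂A: remove int from cl → {r, t, q, s, u}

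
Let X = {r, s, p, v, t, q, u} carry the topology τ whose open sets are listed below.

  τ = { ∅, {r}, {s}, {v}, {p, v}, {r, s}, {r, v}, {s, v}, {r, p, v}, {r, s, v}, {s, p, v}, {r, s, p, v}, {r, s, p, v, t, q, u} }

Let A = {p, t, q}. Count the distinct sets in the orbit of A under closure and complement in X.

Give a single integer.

complement {r, s, v, u}; its interior {r, s, v}; cl(A) = X∖{r, s, v} = {p, t, q, u}
With k = closure, c = complement:
  1. A     = {p, t, q}
  2. kA    = {p, t, q, u}
  3. cA    = {r, s, v, u}
  4. ckA   = {r, s, v}
  5. kcA   = {r, s, p, v, t, q, u}
  6. ckcA  = ∅
k, c of each give nothing new

6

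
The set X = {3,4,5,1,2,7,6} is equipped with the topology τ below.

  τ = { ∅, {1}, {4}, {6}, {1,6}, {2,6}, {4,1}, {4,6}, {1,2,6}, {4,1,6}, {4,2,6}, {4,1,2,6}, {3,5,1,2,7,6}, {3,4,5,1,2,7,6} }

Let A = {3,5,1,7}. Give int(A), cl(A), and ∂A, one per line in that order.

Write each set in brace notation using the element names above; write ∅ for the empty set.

int(A) = {1}
cl(A)  = {3,5,1,7}
∂A     = {3,5,7}

interior: largest open inside A is {1} (from ∅, {1})
cl via duality: int({4,2,6}) = {4,2,6}, so X∖{4,2,6} = {3,5,1,7}
cl∖int = {3,5,7}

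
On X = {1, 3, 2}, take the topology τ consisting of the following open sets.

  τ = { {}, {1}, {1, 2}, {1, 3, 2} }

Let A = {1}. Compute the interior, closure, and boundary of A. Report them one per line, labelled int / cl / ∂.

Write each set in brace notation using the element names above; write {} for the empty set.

int(A) = {1}
cl(A)  = {1, 3, 2}
∂A     = {3, 2}

interior: largest open inside A is {1} (from {}, {1})
cl via duality: int({3, 2}) = {}, so X∖{} = {1, 3, 2}
cl∖int = {3, 2}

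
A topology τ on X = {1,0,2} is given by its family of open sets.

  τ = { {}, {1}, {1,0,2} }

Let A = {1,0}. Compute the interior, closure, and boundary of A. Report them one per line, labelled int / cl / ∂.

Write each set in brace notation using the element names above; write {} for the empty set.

opens ⊆ A: {}, {1}; union → int = {1}
complement {2}; its interior {}; cl(A) = X∖{} = {1,0,2}
boundary = {1,0,2} ∖ {1} = {0,2}

int(A) = {1}
cl(A)  = {1,0,2}
∂A     = {0,2}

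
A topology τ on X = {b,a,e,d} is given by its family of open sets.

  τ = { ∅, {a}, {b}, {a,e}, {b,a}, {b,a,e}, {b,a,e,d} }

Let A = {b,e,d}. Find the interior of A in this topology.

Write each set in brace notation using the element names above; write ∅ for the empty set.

interior: largest open inside A is {b} (from ∅, {b})

{b}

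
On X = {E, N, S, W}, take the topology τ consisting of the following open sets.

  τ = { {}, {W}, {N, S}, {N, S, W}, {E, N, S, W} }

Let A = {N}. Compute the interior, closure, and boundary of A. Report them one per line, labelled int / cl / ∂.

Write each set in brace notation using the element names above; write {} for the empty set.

opens ⊆ A: {}; union → int = {}
complement {E, S, W}; its interior {W}; cl(A) = X∖{W} = {E, N, S}
boundary = {E, N, S} ∖ {} = {E, N, S}

int(A) = {}
cl(A)  = {E, N, S}
∂A     = {E, N, S}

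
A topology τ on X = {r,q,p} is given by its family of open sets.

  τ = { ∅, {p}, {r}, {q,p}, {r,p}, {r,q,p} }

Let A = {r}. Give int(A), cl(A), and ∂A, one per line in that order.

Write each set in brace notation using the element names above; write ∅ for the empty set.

interior: largest open inside A is {r} (from ∅, {r})
cl via duality: int({q,p}) = {q,p}, so X∖{q,p} = {r}
cl∖int = ∅

int(A) = {r}
cl(A)  = {r}
∂A     = ∅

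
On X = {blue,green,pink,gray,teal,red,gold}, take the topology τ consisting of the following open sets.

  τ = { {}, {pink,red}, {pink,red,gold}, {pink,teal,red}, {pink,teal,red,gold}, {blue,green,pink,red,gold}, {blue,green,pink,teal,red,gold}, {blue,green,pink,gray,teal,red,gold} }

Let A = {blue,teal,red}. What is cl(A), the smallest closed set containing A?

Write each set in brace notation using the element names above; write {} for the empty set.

closure: X∖int(X∖A) = X∖{} = {blue,green,pink,gray,teal,red,gold}

{blue,green,pink,gray,teal,red,gold}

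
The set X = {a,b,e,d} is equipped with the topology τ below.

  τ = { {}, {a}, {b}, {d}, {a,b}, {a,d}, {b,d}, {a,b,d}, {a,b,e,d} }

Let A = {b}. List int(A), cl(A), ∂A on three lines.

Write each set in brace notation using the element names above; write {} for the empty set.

int(A) = {b}
cl(A)  = {b,e}
∂A     = {e}

U open, U⊆A: {}, {b}. int(A) = ⋃ = {b}
X∖A={a,e,d}, int(X∖A)={a,d}, hence cl(A)={b,e}
∂A: remove int from cl → {e}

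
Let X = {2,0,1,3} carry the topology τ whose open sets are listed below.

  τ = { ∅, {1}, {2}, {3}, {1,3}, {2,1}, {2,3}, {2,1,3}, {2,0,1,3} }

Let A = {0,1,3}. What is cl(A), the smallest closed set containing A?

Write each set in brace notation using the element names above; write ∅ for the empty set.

X∖A={2}, int(X∖A)={2}, hence cl(A)={0,1,3}

{0,1,3}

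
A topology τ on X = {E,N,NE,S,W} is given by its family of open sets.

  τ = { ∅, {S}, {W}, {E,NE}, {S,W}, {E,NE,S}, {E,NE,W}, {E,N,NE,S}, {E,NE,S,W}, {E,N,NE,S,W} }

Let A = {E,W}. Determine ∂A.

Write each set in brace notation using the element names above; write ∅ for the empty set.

open subsets of A: ∅, {W}; so int(A) = {W}
closure: X∖int(X∖A) = X∖{S} = {E,N,NE,W}
∂A = {E,N,NE,W} minus {W} = {E,N,NE}

{E,N,NE}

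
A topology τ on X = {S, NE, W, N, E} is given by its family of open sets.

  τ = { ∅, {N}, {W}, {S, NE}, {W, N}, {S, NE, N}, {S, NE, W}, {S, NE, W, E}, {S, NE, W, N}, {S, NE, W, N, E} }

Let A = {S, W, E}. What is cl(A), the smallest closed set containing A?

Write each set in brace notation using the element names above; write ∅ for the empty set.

complement {NE, N}; its interior {N}; cl(A) = X∖{N} = {S, NE, W, E}

{S, NE, W, E}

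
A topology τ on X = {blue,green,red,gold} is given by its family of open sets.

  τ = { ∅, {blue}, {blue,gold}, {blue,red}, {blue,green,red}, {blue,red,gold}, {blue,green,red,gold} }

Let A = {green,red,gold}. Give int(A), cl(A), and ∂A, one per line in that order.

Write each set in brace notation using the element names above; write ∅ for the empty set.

int(A) = ∅
cl(A)  = {green,red,gold}
∂A     = {green,red,gold}

opens ⊆ A: ∅; union → int = ∅
complement {blue}; its interior {blue}; cl(A) = X∖{blue} = {green,red,gold}
boundary = {green,red,gold} ∖ ∅ = {green,red,gold}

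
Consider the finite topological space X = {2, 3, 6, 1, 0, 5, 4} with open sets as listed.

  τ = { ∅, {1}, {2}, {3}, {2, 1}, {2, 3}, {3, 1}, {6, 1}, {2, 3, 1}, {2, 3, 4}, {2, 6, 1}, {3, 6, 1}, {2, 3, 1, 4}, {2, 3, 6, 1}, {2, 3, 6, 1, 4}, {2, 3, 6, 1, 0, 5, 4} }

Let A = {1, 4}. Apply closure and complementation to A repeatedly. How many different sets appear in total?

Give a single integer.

X∖A={2, 3, 6, 0, 5}, int(X∖A)={2, 3}, hence cl(A)={6, 1, 0, 5, 4}
Orbit (k=closure, c=complement):
  1. A     = {1, 4}
  2. kA    = {6, 1, 0, 5, 4}
  3. cA    = {2, 3, 6, 0, 5}
  4. ckA   = {2, 3}
  5. kcA   = {2, 3, 6, 0, 5, 4}
  6. kckA  = {2, 3, 0, 5, 4}
  7. ckcA  = {1}
  8. ckckA = {6, 1}
  9. kckcA = {6, 1, 0, 5}
  10. ckckcA = {2, 3, 4}
(closed under both — stop)

10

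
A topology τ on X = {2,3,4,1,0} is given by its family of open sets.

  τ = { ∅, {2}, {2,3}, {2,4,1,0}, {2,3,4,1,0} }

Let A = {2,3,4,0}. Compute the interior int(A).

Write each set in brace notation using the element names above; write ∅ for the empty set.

opens ⊆ A: ∅, {2}, {2,3}; union → int = {2,3}

{2,3}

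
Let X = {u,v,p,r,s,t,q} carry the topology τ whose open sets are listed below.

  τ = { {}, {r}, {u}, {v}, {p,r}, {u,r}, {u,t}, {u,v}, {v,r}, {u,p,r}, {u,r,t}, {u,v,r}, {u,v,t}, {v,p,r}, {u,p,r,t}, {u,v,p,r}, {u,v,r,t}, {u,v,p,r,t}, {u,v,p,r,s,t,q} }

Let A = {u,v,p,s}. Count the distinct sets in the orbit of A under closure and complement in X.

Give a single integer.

complement {r,t,q}; its interior {r}; cl(A) = X∖{r} = {u,v,p,s,t,q}
With k = closure, c = complement:
  1. A     = {u,v,p,s}
  2. kA    = {u,v,p,s,t,q}
  3. cA    = {r,t,q}
  4. ckA   = {r}
  5. kcA   = {p,r,s,t,q}
  6. kckA  = {p,r,s,q}
  7. ckcA  = {u,v}
  8. ckckA = {u,v,t}
  9. kckcA = {u,v,s,t,q}
  10. ckckcA = {p,r}
k, c of each give nothing new

10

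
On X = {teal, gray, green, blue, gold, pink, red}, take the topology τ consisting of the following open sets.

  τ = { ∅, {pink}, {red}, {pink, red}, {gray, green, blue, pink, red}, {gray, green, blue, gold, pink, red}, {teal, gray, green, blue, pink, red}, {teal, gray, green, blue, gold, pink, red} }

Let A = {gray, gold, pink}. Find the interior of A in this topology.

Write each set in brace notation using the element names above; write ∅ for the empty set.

opens ⊆ A: ∅, {pink}; union → int = {pink}

{pink}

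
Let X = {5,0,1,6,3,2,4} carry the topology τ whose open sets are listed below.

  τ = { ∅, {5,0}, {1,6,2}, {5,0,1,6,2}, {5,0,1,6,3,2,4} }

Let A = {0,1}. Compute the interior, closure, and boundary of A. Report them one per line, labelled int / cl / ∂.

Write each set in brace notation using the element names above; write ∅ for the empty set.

opens ⊆ A: ∅; union → int = ∅
complement {5,6,3,2,4}; its interior ∅; cl(A) = X∖∅ = {5,0,1,6,3,2,4}
boundary = {5,0,1,6,3,2,4} ∖ ∅ = {5,0,1,6,3,2,4}

int(A) = ∅
cl(A)  = {5,0,1,6,3,2,4}
∂A     = {5,0,1,6,3,2,4}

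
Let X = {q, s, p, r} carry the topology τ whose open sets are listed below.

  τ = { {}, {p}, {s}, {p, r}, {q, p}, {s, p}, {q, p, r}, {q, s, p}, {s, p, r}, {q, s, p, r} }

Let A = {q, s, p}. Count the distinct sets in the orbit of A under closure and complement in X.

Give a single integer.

4

X∖A={r}, int(X∖A)={}, hence cl(A)={q, s, p, r}
Orbit (k=closure, c=complement):
  1. A     = {q, s, p}
  2. kA    = {q, s, p, r}
  3. cA    = {r}
  4. ckA   = {}
(closed under both — stop)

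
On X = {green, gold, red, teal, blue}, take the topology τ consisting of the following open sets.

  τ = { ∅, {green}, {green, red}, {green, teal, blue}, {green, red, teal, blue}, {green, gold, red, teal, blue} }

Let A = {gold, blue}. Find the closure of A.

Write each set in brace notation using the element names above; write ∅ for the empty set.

{gold, teal, blue}

cl via duality: int({green, red, teal}) = {green, red}, so X∖{green, red} = {gold, teal, blue}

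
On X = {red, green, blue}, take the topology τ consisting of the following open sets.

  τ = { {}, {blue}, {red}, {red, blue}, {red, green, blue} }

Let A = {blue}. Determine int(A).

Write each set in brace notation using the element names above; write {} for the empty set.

interior: largest open inside A is {blue} (from {}, {blue})

{blue}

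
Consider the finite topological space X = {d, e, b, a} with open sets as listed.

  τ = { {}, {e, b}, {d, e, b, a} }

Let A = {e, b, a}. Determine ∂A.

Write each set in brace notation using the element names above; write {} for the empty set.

{d, a}

open subsets of A: {}, {e, b}; so int(A) = {e, b}
closure: X∖int(X∖A) = X∖{} = {d, e, b, a}
∂A = {d, e, b, a} minus {e, b} = {d, a}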